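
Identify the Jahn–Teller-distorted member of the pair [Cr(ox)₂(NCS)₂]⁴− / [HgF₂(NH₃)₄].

[Cr(ox)₂(NCS)₂]⁴−

[Cr(ox)₂(NCS)₂]⁴−: Ligand charges: each oxalate is −2; each isothiocyanate is −1. With an overall charge of −4 the chromium centre must be in the +2 oxidation state. Chromium is a group-6 element; Cr(II) is therefore d⁴. Isothiocyanate and oxalate are weak-field ligands for a first-row metal, so the complex is high-spin. The t₂g³e_g¹ (high-spin) configuration has an unevenly filled e_g set; the Jahn–Teller theorem predicts a tetragonal distortion (typically axial elongation) to lift the degeneracy.
[HgF₂(NH₃)₄]: Summing ligand charges against the 0 overall charge gives an oxidation state of +2 for mercury. Hg sits in group 12, so the d-electron count is 12 − 2 = 10. The d¹⁰ configuration leaves the e_g set evenly filled (or empty) — no strong Jahn–Teller driving force.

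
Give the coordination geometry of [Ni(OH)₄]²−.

tetrahedral

Ligand charges: each hydroxide is −1. With an overall charge of −2 the nickel centre must be in the +2 oxidation state.
Ni sits in group 10, so the d-electron count is 10 − 2 = 8.
Coordination number: 4.
Hydroxide is a weak-field ligand.
With weak-field ligands the CFSE gain from square planar is small, so a 3d d⁸ ion takes the sterically preferred tetrahedral geometry.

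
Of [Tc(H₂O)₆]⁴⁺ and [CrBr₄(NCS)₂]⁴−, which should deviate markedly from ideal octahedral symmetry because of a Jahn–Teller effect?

[Tc(H₂O)₆]⁴⁺: Ligand charges: water is neutral. With an overall charge of +4 the technetium centre must be in the +4 oxidation state. Technetium is a group-7 element; Tc(IV) is therefore d³. The d³ configuration leaves the e_g set evenly filled (or empty) — no strong Jahn–Teller driving force.
[CrBr₄(NCS)₂]⁴−: Each bromide is −1; each isothiocyanate is −1; balancing the −4 overall charge requires Cr(II). Chromium is a group-6 element; Cr(II) is therefore d⁴. Bromide and isothiocyanate are weak-field ligands for a first-row metal, so the complex is high-spin. The t₂g³e_g¹ (high-spin) configuration has an unevenly filled e_g set; the Jahn–Teller theorem predicts a tetragonal distortion (typically axial elongation) to lift the degeneracy.

[CrBr₄(NCS)₂]⁴−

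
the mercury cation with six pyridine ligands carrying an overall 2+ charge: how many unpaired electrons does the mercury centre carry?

0

Summing ligand charges against the +2 overall charge gives an oxidation state of +2 for mercury.
Hg sits in group 12, so the d-electron count is 12 − 2 = 10.
In an octahedral field the d¹⁰ configuration is t₂g⁶e_g⁴, giving 0 unpaired electrons.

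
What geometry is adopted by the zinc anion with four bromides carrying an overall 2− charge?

Each bromide is −1; balancing the −2 overall charge requires Zn(II).
Zn sits in group 12, so the d-electron count is 12 − 2 = 10.
Coordination number: 4.
A d¹⁰ ion has no crystal-field stabilisation preference between square planar and tetrahedral, so four ligands adopt the sterically favoured tetrahedral geometry.

tetrahedral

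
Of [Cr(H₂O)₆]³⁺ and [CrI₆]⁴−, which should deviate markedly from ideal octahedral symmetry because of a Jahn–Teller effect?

[CrI₆]⁴−

[Cr(H₂O)₆]³⁺: Water is neutral; balancing the +3 overall charge requires Cr(III). Group 6 minus oxidation state 3 gives a d³ configuration. The d³ configuration leaves the e_g set evenly filled (or empty) — no strong Jahn–Teller driving force.
[CrI₆]⁴−: Each iodide is −1; balancing the −4 overall charge requires Cr(II). Cr sits in group 6, so the d-electron count is 6 − 2 = 4. Iodide is a weak-field ligand for a first-row metal, so the complex is high-spin. The t₂g³e_g¹ (high-spin) configuration has an unevenly filled e_g set; the Jahn–Teller theorem predicts a tetragonal distortion (typically axial elongation) to lift the degeneracy.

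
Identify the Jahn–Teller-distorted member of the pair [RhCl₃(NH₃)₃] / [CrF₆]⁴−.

[RhCl₃(NH₃)₃]: Each chloride is −1; ammonia is neutral; balancing the 0 overall charge requires Rh(III). Rhodium is a group-9 element; Rh(III) is therefore d⁶. A 4d ion has a large Δₒ and is invariably low-spin. The d⁶ configuration leaves the e_g set evenly filled (or empty) — no strong Jahn–Teller driving force.
[CrF₆]⁴−: Summing ligand charges against the −4 overall charge gives an oxidation state of +2 for chromium. Group 6 minus oxidation state 2 gives a d⁴ configuration. Fluoride is a weak-field ligand for a first-row metal, so the complex is high-spin. The t₂g³e_g¹ (high-spin) configuration has an unevenly filled e_g set; the Jahn–Teller theorem predicts a tetragonal distortion (typically axial elongation) to lift the degeneracy.

[CrF₆]⁴−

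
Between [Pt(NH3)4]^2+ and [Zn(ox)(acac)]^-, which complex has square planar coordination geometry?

[Pt(NH3)4]^2+

For [Pt(NH3)4]^2+: Ammonia is neutral; balancing the +2 overall charge requires Pt(II). Group 10 minus oxidation state 2 gives a d⁸ configuration. A 5d d⁸ ion has a large crystal-field splitting; square planar leaves the high-energy d_{x²−y²} orbital empty and maximises CFSE. → square planar.
For [Zn(ox)(acac)]^-: Summing ligand charges against the −1 overall charge gives an oxidation state of +2 for zinc. Group 12 minus oxidation state 2 gives a d¹⁰ configuration. A d¹⁰ ion has no crystal-field stabilisation preference between square planar and tetrahedral, so four ligands adopt the sterically favoured tetrahedral geometry. → tetrahedral.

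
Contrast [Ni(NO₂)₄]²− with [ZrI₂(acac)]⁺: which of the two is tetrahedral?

For [Ni(NO₂)₄]²−: Ligand charges: each nitro (N-bound nitrite) is −1. With an overall charge of −2 the nickel centre must be in the +2 oxidation state. Group 10 minus oxidation state 2 gives a d⁸ configuration. Nitro (N-bound nitrite) is a strong-field ligand (high in the spectrochemical series). A 3d d⁸ ion with strong-field ligands gains enough CFSE to favour square planar over tetrahedral. → square planar.
For [ZrI₂(acac)]⁺: Each iodide is −1; each acetylacetonate is −1; balancing the +1 overall charge requires Zr(IV). Zr sits in group 4, so the d-electron count is 4 − 4 = 0. A d⁰ ion has no crystal-field stabilisation preference between square planar and tetrahedral, so four ligands adopt the sterically favoured tetrahedral geometry. → tetrahedral.

[ZrI₂(acac)]⁺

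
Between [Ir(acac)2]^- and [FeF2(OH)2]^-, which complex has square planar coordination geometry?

For [Ir(acac)2]^-: Ligand charges: each acetylacetonate is −1. With an overall charge of −1 the iridium centre must be in the +1 oxidation state. Group 9 minus oxidation state 1 gives a d⁸ configuration. A 5d d⁸ ion has a large crystal-field splitting; square planar leaves the high-energy d_{x²−y²} orbital empty and maximises CFSE. → square planar.
For [FeF2(OH)2]^-: Each fluoride is −1; each hydroxide is −1; balancing the −1 overall charge requires Fe(III). Fe sits in group 8, so the d-electron count is 8 − 3 = 5. A high-spin d⁵ ion has zero CFSE in either geometry, so four ligands adopt the sterically favoured tetrahedral geometry. → tetrahedral.

[Ir(acac)2]^-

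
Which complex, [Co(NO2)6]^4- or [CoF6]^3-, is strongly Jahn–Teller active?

[Co(NO2)6]^4-: Summing ligand charges against the −4 overall charge gives an oxidation state of +2 for cobalt. Group 9 minus oxidation state 2 gives a d⁷ configuration. Nitro (N-bound nitrite) is a strong-field ligand (high in the spectrochemical series) for a first-row metal, so the complex is low-spin. The t₂g⁶e_g¹ (low-spin) configuration has an unevenly filled e_g set; the Jahn–Teller theorem predicts a tetragonal distortion (typically axial elongation) to lift the degeneracy.
[CoF6]^3-: Ligand charges: each fluoride is −1. With an overall charge of −3 the cobalt centre must be in the +3 oxidation state. Cobalt is a group-9 element; Co(III) is therefore d⁶. Fluoride is the one ligand weak enough to leave Co(III) high-spin — [CoF₆]³⁻ is the classic exception. The d⁶ configuration leaves the e_g set evenly filled (or empty) — no strong Jahn–Teller driving force.

[Co(NO2)6]^4-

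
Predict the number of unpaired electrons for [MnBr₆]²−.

Each bromide is −1; balancing the −2 overall charge requires Mn(IV).
Group 7 minus oxidation state 4 gives a d³ configuration.
In an octahedral field the d³ configuration is t₂g³e_g⁰ (only one arrangement possible), giving 3 unpaired electrons.

3 unpaired electrons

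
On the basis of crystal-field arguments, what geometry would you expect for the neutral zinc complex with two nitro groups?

Each nitro (N-bound nitrite) is −1; balancing the 0 overall charge requires Zn(II).
Zn sits in group 12, so the d-electron count is 12 − 2 = 10.
Coordination number: 2.
A d¹⁰ ion with only two ligands adopts a linear arrangement (sp hybridisation; no CFSE preference).

linear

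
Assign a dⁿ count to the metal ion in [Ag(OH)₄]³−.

d10

Ligand charges: each hydroxide is −1. With an overall charge of −3 the silver centre must be in the +1 oxidation state.
Silver is a group-11 element; Ag(I) is therefore d¹⁰.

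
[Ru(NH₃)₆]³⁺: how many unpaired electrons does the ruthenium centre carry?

Summing ligand charges against the +3 overall charge gives an oxidation state of +3 for ruthenium.
Group 8 minus oxidation state 3 gives a d⁵ configuration.
The spin state decides the count: a 4d ion has a large Δₒ and is invariably low-spin.
An octahedral low-spin d⁵ ion is t₂g⁵e_g⁰, giving 1 unpaired electron.

1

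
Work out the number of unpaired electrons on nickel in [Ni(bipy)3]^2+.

Ligand charges: 2,2′-bipyridine is neutral. With an overall charge of +2 the nickel centre must be in the +2 oxidation state.
Ni sits in group 10, so the d-electron count is 10 − 2 = 8.
Counting donor atoms: 3×2,2′-bipyridine (bidentate) → 6 donors. Coordination number = 6.
In an octahedral field the d⁸ configuration is t₂g⁶e_g² (only one arrangement possible), giving 2 unpaired electrons.

2 unpaired electrons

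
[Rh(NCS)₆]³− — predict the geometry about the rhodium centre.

Ligand charges: each isothiocyanate is −1. With an overall charge of −3 the rhodium centre must be in the +3 oxidation state.
Rhodium is a group-9 element; Rh(III) is therefore d⁶.
Coordination number: 6.
Six donors around a single metal centre give an octahedral coordination sphere.

octahedral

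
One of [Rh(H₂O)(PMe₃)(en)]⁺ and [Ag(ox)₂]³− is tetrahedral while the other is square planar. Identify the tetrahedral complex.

[Ag(ox)₂]³−

For [Rh(H₂O)(PMe₃)(en)]⁺: Summing ligand charges against the +1 overall charge gives an oxidation state of +1 for rhodium. Rh sits in group 9, so the d-electron count is 9 − 1 = 8. A 4d d⁸ ion has a large crystal-field splitting; square planar leaves the high-energy d_{x²−y²} orbital empty and maximises CFSE. → square planar.
For [Ag(ox)₂]³−: Summing ligand charges against the −3 overall charge gives an oxidation state of +1 for silver. Ag sits in group 11, so the d-electron count is 11 − 1 = 10. A d¹⁰ ion has no crystal-field stabilisation preference between square planar and tetrahedral, so four ligands adopt the sterically favoured tetrahedral geometry. → tetrahedral.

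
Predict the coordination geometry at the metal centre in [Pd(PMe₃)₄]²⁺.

square planar

Ligand charges: trimethylphosphine is neutral. With an overall charge of +2 the palladium centre must be in the +2 oxidation state.
Palladium is a group-10 element; Pd(II) is therefore d⁸.
With 4 monodentate ligands the coordination number is 4.
A 4d d⁸ ion has a large crystal-field splitting; square planar leaves the high-energy d_{x²−y²} orbital empty and maximises CFSE.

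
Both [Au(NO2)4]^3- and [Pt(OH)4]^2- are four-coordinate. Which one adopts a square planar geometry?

[Pt(OH)4]^2-

For [Au(NO2)4]^3-: Summing ligand charges against the −3 overall charge gives an oxidation state of +1 for gold. Group 11 minus oxidation state 1 gives a d¹⁰ configuration. A d¹⁰ ion has no crystal-field stabilisation preference between square planar and tetrahedral, so four ligands adopt the sterically favoured tetrahedral geometry. → tetrahedral.
For [Pt(OH)4]^2-: Each hydroxide is −1; balancing the −2 overall charge requires Pt(II). Group 10 minus oxidation state 2 gives a d⁸ configuration. A 5d d⁸ ion has a large crystal-field splitting; square planar leaves the high-energy d_{x²−y²} orbital empty and maximises CFSE. → square planar.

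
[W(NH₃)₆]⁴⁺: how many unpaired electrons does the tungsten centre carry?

2

Summing ligand charges against the +4 overall charge gives an oxidation state of +4 for tungsten.
Group 6 minus oxidation state 4 gives a d² configuration.
In an octahedral field the d² configuration is t₂g²e_g⁰ (only one arrangement possible), giving 2 unpaired electrons.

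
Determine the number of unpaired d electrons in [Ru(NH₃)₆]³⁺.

1

Summing ligand charges against the +3 overall charge gives an oxidation state of +3 for ruthenium.
Ru sits in group 8, so the d-electron count is 8 − 3 = 5.
The spin state decides the count: a 4d ion has a large Δₒ and is invariably low-spin.
An octahedral low-spin d⁵ ion is t₂g⁵e_g⁰, giving 1 unpaired electron.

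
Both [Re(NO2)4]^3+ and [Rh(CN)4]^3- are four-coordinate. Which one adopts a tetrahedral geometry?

[Re(NO2)4]^3+

For [Re(NO2)4]^3+: Ligand charges: each nitro (N-bound nitrite) is −1. With an overall charge of +3 the rhenium centre must be in the +7 oxidation state. Re sits in group 7, so the d-electron count is 7 − 7 = 0. A d⁰ ion has no crystal-field stabilisation preference between square planar and tetrahedral, so four ligands adopt the sterically favoured tetrahedral geometry. → tetrahedral.
For [Rh(CN)4]^3-: Summing ligand charges against the −3 overall charge gives an oxidation state of +1 for rhodium. Rhodium is a group-9 element; Rh(I) is therefore d⁸. A 4d d⁸ ion has a large crystal-field splitting; square planar leaves the high-energy d_{x²−y²} orbital empty and maximises CFSE. → square planar.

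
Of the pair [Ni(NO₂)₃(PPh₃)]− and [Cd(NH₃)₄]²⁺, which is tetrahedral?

[Cd(NH₃)₄]²⁺

For [Ni(NO₂)₃(PPh₃)]−: Ligand charges: each nitro (N-bound nitrite) is −1; triphenylphosphine is neutral. With an overall charge of −1 the nickel centre must be in the +2 oxidation state. Group 10 minus oxidation state 2 gives a d⁸ configuration. Nitro (N-bound nitrite) and triphenylphosphine are strong-field ligands (high in the spectrochemical series). A 3d d⁸ ion with strong-field ligands gains enough CFSE to favour square planar over tetrahedral. → square planar.
For [Cd(NH₃)₄]²⁺: Summing ligand charges against the +2 overall charge gives an oxidation state of +2 for cadmium. Group 12 minus oxidation state 2 gives a d¹⁰ configuration. A d¹⁰ ion has no crystal-field stabilisation preference between square planar and tetrahedral, so four ligands adopt the sterically favoured tetrahedral geometry. → tetrahedral.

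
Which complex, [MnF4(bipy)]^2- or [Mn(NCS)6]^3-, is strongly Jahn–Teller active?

[MnF4(bipy)]^2-: Summing ligand charges against the −2 overall charge gives an oxidation state of +2 for manganese. Group 7 minus oxidation state 2 gives a d⁵ configuration. Fluoride is a weak-field ligand for a first-row metal, so the complex is high-spin. The d⁵ configuration leaves the e_g set evenly filled (or empty) — no strong Jahn–Teller driving force.
[Mn(NCS)6]^3-: Each isothiocyanate is −1; balancing the −3 overall charge requires Mn(III). Group 7 minus oxidation state 3 gives a d⁴ configuration. Isothiocyanate is a weak-field ligand for a first-row metal, so the complex is high-spin. The t₂g³e_g¹ (high-spin) configuration has an unevenly filled e_g set; the Jahn–Teller theorem predicts a tetragonal distortion (typically axial elongation) to lift the degeneracy.

[Mn(NCS)6]^3-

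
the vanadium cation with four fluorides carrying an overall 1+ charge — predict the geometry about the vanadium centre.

tetrahedral

Summing ligand charges against the +1 overall charge gives an oxidation state of +5 for vanadium.
V sits in group 5, so the d-electron count is 5 − 5 = 0.
With 4 monodentate ligands the coordination number is 4.
A d⁰ ion has no crystal-field stabilisation preference between square planar and tetrahedral, so four ligands adopt the sterically favoured tetrahedral geometry.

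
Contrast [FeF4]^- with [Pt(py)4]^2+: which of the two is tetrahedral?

For [FeF4]^-: Ligand charges: each fluoride is −1. With an overall charge of −1 the iron centre must be in the +3 oxidation state. Group 8 minus oxidation state 3 gives a d⁵ configuration. A high-spin d⁵ ion has zero CFSE in either geometry, so four ligands adopt the sterically favoured tetrahedral geometry. → tetrahedral.
For [Pt(py)4]^2+: Pyridine is neutral; balancing the +2 overall charge requires Pt(II). Pt sits in group 10, so the d-electron count is 10 − 2 = 8. A 5d d⁸ ion has a large crystal-field splitting; square planar leaves the high-energy d_{x²−y²} orbital empty and maximises CFSE. → square planar.

[FeF4]^-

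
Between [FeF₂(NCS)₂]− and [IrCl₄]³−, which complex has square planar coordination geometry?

For [FeF₂(NCS)₂]−: Each fluoride is −1; each isothiocyanate is −1; balancing the −1 overall charge requires Fe(III). Fe sits in group 8, so the d-electron count is 8 − 3 = 5. A high-spin d⁵ ion has zero CFSE in either geometry, so four ligands adopt the sterically favoured tetrahedral geometry. → tetrahedral.
For [IrCl₄]³−: Ligand charges: each chloride is −1. With an overall charge of −3 the iridium centre must be in the +1 oxidation state. Ir sits in group 9, so the d-electron count is 9 − 1 = 8. A 5d d⁸ ion has a large crystal-field splitting; square planar leaves the high-energy d_{x²−y²} orbital empty and maximises CFSE. → square planar.

[IrCl₄]³−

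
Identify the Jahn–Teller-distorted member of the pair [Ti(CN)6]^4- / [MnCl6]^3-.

[Ti(CN)6]^4-: Summing ligand charges against the −4 overall charge gives an oxidation state of +2 for titanium. Titanium is a group-4 element; Ti(II) is therefore d². The d² configuration leaves the e_g set evenly filled (or empty) — no strong Jahn–Teller driving force.
[MnCl6]^3-: Summing ligand charges against the −3 overall charge gives an oxidation state of +3 for manganese. Mn sits in group 7, so the d-electron count is 7 − 3 = 4. Chloride is a weak-field ligand for a first-row metal, so the complex is high-spin. The t₂g³e_g¹ (high-spin) configuration has an unevenly filled e_g set; the Jahn–Teller theorem predicts a tetragonal distortion (typically axial elongation) to lift the degeneracy.

[MnCl6]^3-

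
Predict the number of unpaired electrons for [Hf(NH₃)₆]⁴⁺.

Ligand charges: ammonia is neutral. With an overall charge of +4 the hafnium centre must be in the +4 oxidation state.
Hf sits in group 4, so the d-electron count is 4 − 4 = 0.
In an octahedral field the d⁰ configuration is t₂g⁰e_g⁰, giving 0 unpaired electrons.

0 unpaired electrons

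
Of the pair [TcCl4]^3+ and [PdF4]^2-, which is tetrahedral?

[TcCl4]^3+

For [TcCl4]^3+: Each chloride is −1; balancing the +3 overall charge requires Tc(VII). Group 7 minus oxidation state 7 gives a d⁰ configuration. A d⁰ ion has no crystal-field stabilisation preference between square planar and tetrahedral, so four ligands adopt the sterically favoured tetrahedral geometry. → tetrahedral.
For [PdF4]^2-: Ligand charges: each fluoride is −1. With an overall charge of −2 the palladium centre must be in the +2 oxidation state. Group 10 minus oxidation state 2 gives a d⁸ configuration. A 4d d⁸ ion has a large crystal-field splitting; square planar leaves the high-energy d_{x²−y²} orbital empty and maximises CFSE. → square planar.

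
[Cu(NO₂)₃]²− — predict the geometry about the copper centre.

trigonal planar

Summing ligand charges against the −2 overall charge gives an oxidation state of +1 for copper.
Cu sits in group 11, so the d-electron count is 11 − 1 = 10.
Coordination number: 3.
Three ligands around a d¹⁰ centre minimise repulsion in a trigonal-planar arrangement.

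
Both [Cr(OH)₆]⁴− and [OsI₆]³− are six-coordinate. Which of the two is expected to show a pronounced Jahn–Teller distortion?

[Cr(OH)₆]⁴−: Ligand charges: each hydroxide is −1. With an overall charge of −4 the chromium centre must be in the +2 oxidation state. Cr sits in group 6, so the d-electron count is 6 − 2 = 4. Hydroxide is a weak-field ligand for a first-row metal, so the complex is high-spin. The t₂g³e_g¹ (high-spin) configuration has an unevenly filled e_g set; the Jahn–Teller theorem predicts a tetragonal distortion (typically axial elongation) to lift the degeneracy.
[OsI₆]³−: Each iodide is −1; balancing the −3 overall charge requires Os(III). Group 8 minus oxidation state 3 gives a d⁵ configuration. A 5d ion has a large Δₒ and is invariably low-spin. The d⁵ configuration leaves the e_g set evenly filled (or empty) — no strong Jahn–Teller driving force.

[Cr(OH)₆]⁴−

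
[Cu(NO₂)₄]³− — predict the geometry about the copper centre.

Summing ligand charges against the −3 overall charge gives an oxidation state of +1 for copper.
Cu sits in group 11, so the d-electron count is 11 − 1 = 10.
Coordination number: 4.
A d¹⁰ ion has no crystal-field stabilisation preference between square planar and tetrahedral, so four ligands adopt the sterically favoured tetrahedral geometry.

tetrahedral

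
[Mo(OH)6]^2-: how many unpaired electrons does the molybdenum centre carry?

2

Each hydroxide is −1; balancing the −2 overall charge requires Mo(IV).
Group 6 minus oxidation state 4 gives a d² configuration.
In an octahedral field the d² configuration is t₂g²e_g⁰ (only one arrangement possible), giving 2 unpaired electrons.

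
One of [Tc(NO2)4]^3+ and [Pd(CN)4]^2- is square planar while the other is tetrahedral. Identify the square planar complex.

For [Tc(NO2)4]^3+: Ligand charges: each nitro (N-bound nitrite) is −1. With an overall charge of +3 the technetium centre must be in the +7 oxidation state. Technetium is a group-7 element; Tc(VII) is therefore d⁰. A d⁰ ion has no crystal-field stabilisation preference between square planar and tetrahedral, so four ligands adopt the sterically favoured tetrahedral geometry. → tetrahedral.
For [Pd(CN)4]^2-: Each cyanide is −1; balancing the −2 overall charge requires Pd(II). Pd sits in group 10, so the d-electron count is 10 − 2 = 8. A 4d d⁸ ion has a large crystal-field splitting; square planar leaves the high-energy d_{x²−y²} orbital empty and maximises CFSE. → square planar.

[Pd(CN)4]^2-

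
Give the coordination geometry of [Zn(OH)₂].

linear

Ligand charges: each hydroxide is −1. With an overall charge of 0 the zinc centre must be in the +2 oxidation state.
Zinc is a group-12 element; Zn(II) is therefore d¹⁰.
Coordination number: 2.
A d¹⁰ ion with only two ligands adopts a linear arrangement (sp hybridisation; no CFSE preference).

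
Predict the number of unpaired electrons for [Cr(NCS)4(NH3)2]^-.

3 unpaired electrons

Ligand charges: each isothiocyanate is −1; ammonia is neutral. With an overall charge of −1 the chromium centre must be in the +3 oxidation state.
Chromium is a group-6 element; Cr(III) is therefore d³.
In an octahedral field the d³ configuration is t₂g³e_g⁰ (only one arrangement possible), giving 3 unpaired electrons.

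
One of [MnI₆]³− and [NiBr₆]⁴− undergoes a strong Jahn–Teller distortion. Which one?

[MnI₆]³−

[MnI₆]³−: Summing ligand charges against the −3 overall charge gives an oxidation state of +3 for manganese. Mn sits in group 7, so the d-electron count is 7 − 3 = 4. Iodide is a weak-field ligand for a first-row metal, so the complex is high-spin. The t₂g³e_g¹ (high-spin) configuration has an unevenly filled e_g set; the Jahn–Teller theorem predicts a tetragonal distortion (typically axial elongation) to lift the degeneracy.
[NiBr₆]⁴−: Each bromide is −1; balancing the −4 overall charge requires Ni(II). Ni sits in group 10, so the d-electron count is 10 − 2 = 8. The d⁸ configuration leaves the e_g set evenly filled (or empty) — no strong Jahn–Teller driving force.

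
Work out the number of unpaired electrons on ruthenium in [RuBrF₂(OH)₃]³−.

1

Summing ligand charges against the −3 overall charge gives an oxidation state of +3 for ruthenium.
Ruthenium is a group-8 element; Ru(III) is therefore d⁵.
The spin state decides the count: a 4d ion has a large Δₒ and is invariably low-spin.
An octahedral low-spin d⁵ ion is t₂g⁵e_g⁰, giving 1 unpaired electron.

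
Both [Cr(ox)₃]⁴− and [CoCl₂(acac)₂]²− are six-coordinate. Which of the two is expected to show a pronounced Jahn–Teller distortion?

[Cr(ox)₃]⁴−: Summing ligand charges against the −4 overall charge gives an oxidation state of +2 for chromium. Cr sits in group 6, so the d-electron count is 6 − 2 = 4. Oxalate is a weak-field ligand for a first-row metal, so the complex is high-spin. The t₂g³e_g¹ (high-spin) configuration has an unevenly filled e_g set; the Jahn–Teller theorem predicts a tetragonal distortion (typically axial elongation) to lift the degeneracy.
[CoCl₂(acac)₂]²−: Summing ligand charges against the −2 overall charge gives an oxidation state of +2 for cobalt. Co sits in group 9, so the d-electron count is 9 − 2 = 7. Acetylacetonate and chloride are weak-field ligands for a first-row metal, so the complex is high-spin. The d⁷ configuration leaves the e_g set evenly filled (or empty) — no strong Jahn–Teller driving force.

[Cr(ox)₃]⁴−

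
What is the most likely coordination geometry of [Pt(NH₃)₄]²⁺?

square planar

Ligand charges: ammonia is neutral. With an overall charge of +2 the platinum centre must be in the +2 oxidation state.
Group 10 minus oxidation state 2 gives a d⁸ configuration.
With 4 monodentate ligands the coordination number is 4.
A 5d d⁸ ion has a large crystal-field splitting; square planar leaves the high-energy d_{x²−y²} orbital empty and maximises CFSE.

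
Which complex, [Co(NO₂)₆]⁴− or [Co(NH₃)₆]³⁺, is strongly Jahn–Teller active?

[Co(NO₂)₆]⁴−: Ligand charges: each nitro (N-bound nitrite) is −1. With an overall charge of −4 the cobalt centre must be in the +2 oxidation state. Co sits in group 9, so the d-electron count is 9 − 2 = 7. Nitro (N-bound nitrite) is a strong-field ligand (high in the spectrochemical series) for a first-row metal, so the complex is low-spin. The t₂g⁶e_g¹ (low-spin) configuration has an unevenly filled e_g set; the Jahn–Teller theorem predicts a tetragonal distortion (typically axial elongation) to lift the degeneracy.
[Co(NH₃)₆]³⁺: Ammonia is neutral; balancing the +3 overall charge requires Co(III). Group 9 minus oxidation state 3 gives a d⁶ configuration. Co(III) has an exceptionally large octahedral splitting and is low-spin with essentially every ligand except fluoride. The d⁶ configuration leaves the e_g set evenly filled (or empty) — no strong Jahn–Teller driving force.

[Co(NO₂)₆]⁴−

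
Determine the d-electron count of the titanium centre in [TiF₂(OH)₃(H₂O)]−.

d⁰

Summing ligand charges against the −1 overall charge gives an oxidation state of +4 for titanium.
Titanium is a group-4 element; Ti(IV) is therefore d⁰.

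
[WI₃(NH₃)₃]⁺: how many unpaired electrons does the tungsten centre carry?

Summing ligand charges against the +1 overall charge gives an oxidation state of +4 for tungsten.
Group 6 minus oxidation state 4 gives a d² configuration.
In an octahedral field the d² configuration is t₂g²e_g⁰ (only one arrangement possible), giving 2 unpaired electrons.

2 unpaired electrons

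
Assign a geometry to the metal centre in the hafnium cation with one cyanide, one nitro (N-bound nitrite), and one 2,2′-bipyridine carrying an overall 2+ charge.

tetrahedral

Summing ligand charges against the +2 overall charge gives an oxidation state of +4 for hafnium.
Hafnium is a group-4 element; Hf(IV) is therefore d⁰.
Counting donor atoms: 1×cyanide (monodentate) → 1 donor; 1×nitro (N-bound nitrite) (monodentate) → 1 donor; 1×2,2′-bipyridine (bidentate) → 2 donors. Coordination number = 4.
A d⁰ ion has no crystal-field stabilisation preference between square planar and tetrahedral, so four ligands adopt the sterically favoured tetrahedral geometry.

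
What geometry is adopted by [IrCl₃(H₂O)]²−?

square planar

Summing ligand charges against the −2 overall charge gives an oxidation state of +1 for iridium.
Ir sits in group 9, so the d-electron count is 9 − 1 = 8.
With 4 monodentate ligands the coordination number is 4.
A 5d d⁸ ion has a large crystal-field splitting; square planar leaves the high-energy d_{x²−y²} orbital empty and maximises CFSE.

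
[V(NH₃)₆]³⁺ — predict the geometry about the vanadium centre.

octahedral

Summing ligand charges against the +3 overall charge gives an oxidation state of +3 for vanadium.
V sits in group 5, so the d-electron count is 5 − 3 = 2.
With 6 monodentate ligands the coordination number is 6.
Six donors around a single metal centre give an octahedral coordination sphere.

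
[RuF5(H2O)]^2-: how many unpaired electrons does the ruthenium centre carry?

1

Each fluoride is −1; water is neutral; balancing the −2 overall charge requires Ru(III).
Group 8 minus oxidation state 3 gives a d⁵ configuration.
The spin state decides the count: a 4d ion has a large Δₒ and is invariably low-spin.
An octahedral low-spin d⁵ ion is t₂g⁵e_g⁰, giving 1 unpaired electron.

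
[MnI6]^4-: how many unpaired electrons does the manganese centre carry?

5 unpaired electrons

Summing ligand charges against the −4 overall charge gives an oxidation state of +2 for manganese.
Manganese is a group-7 element; Mn(II) is therefore d⁵.
The spin state decides the count: Iodide is a weak-field ligand for a first-row metal, so the complex is high-spin.
An octahedral high-spin d⁵ ion is t₂g³e_g², giving 5 unpaired electrons.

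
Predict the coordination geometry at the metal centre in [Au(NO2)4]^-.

Ligand charges: each nitro (N-bound nitrite) is −1. With an overall charge of −1 the gold centre must be in the +3 oxidation state.
Gold is a group-11 element; Au(III) is therefore d⁸.
With 4 monodentate ligands the coordination number is 4.
A 5d d⁸ ion has a large crystal-field splitting; square planar leaves the high-energy d_{x²−y²} orbital empty and maximises CFSE.

square planar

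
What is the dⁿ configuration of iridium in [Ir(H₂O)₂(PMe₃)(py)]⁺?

Water is neutral; trimethylphosphine is neutral; pyridine is neutral; balancing the +1 overall charge requires Ir(I).
Iridium is a group-9 element; Ir(I) is therefore d⁸.

d8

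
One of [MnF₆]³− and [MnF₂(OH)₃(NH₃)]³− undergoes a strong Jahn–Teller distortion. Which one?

[MnF₆]³−: Summing ligand charges against the −3 overall charge gives an oxidation state of +3 for manganese. Manganese is a group-7 element; Mn(III) is therefore d⁴. Fluoride is a weak-field ligand for a first-row metal, so the complex is high-spin. The t₂g³e_g¹ (high-spin) configuration has an unevenly filled e_g set; the Jahn–Teller theorem predicts a tetragonal distortion (typically axial elongation) to lift the degeneracy.
[MnF₂(OH)₃(NH₃)]³−: Ligand charges: each fluoride is −1; each hydroxide is −1; ammonia is neutral. With an overall charge of −3 the manganese centre must be in the +2 oxidation state. Mn sits in group 7, so the d-electron count is 7 − 2 = 5. Fluoride and hydroxide are weak-field ligands for a first-row metal, so the complex is high-spin. The d⁵ configuration leaves the e_g set evenly filled (or empty) — no strong Jahn–Teller driving force.

[MnF₆]³−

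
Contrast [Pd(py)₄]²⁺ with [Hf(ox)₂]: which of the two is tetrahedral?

[Hf(ox)₂]

For [Pd(py)₄]²⁺: Summing ligand charges against the +2 overall charge gives an oxidation state of +2 for palladium. Palladium is a group-10 element; Pd(II) is therefore d⁸. A 4d d⁸ ion has a large crystal-field splitting; square planar leaves the high-energy d_{x²−y²} orbital empty and maximises CFSE. → square planar.
For [Hf(ox)₂]: Ligand charges: each oxalate is −2. With an overall charge of 0 the hafnium centre must be in the +4 oxidation state. Hf sits in group 4, so the d-electron count is 4 − 4 = 0. A d⁰ ion has no crystal-field stabilisation preference between square planar and tetrahedral, so four ligands adopt the sterically favoured tetrahedral geometry. → tetrahedral.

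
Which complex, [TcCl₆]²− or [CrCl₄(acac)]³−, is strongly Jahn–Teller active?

[TcCl₆]²−: Each chloride is −1; balancing the −2 overall charge requires Tc(IV). Group 7 minus oxidation state 4 gives a d³ configuration. The d³ configuration leaves the e_g set evenly filled (or empty) — no strong Jahn–Teller driving force.
[CrCl₄(acac)]³−: Summing ligand charges against the −3 overall charge gives an oxidation state of +2 for chromium. Cr sits in group 6, so the d-electron count is 6 − 2 = 4. Acetylacetonate and chloride are weak-field ligands for a first-row metal, so the complex is high-spin. The t₂g³e_g¹ (high-spin) configuration has an unevenly filled e_g set; the Jahn–Teller theorem predicts a tetragonal distortion (typically axial elongation) to lift the degeneracy.

[CrCl₄(acac)]³−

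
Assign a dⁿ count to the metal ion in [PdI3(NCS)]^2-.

Ligand charges: each iodide is −1; each isothiocyanate is −1. With an overall charge of −2 the palladium centre must be in the +2 oxidation state.
Group 10 minus oxidation state 2 gives a d⁸ configuration.

d⁸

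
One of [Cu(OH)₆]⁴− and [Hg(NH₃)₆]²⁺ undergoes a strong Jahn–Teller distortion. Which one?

[Cu(OH)₆]⁴−

[Cu(OH)₆]⁴−: Each hydroxide is −1; balancing the −4 overall charge requires Cu(II). Group 11 minus oxidation state 2 gives a d⁹ configuration. The t₂g⁶e_g³ configuration has an unevenly filled e_g set; the Jahn–Teller theorem predicts a tetragonal distortion (typically axial elongation) to lift the degeneracy.
[Hg(NH₃)₆]²⁺: Ligand charges: ammonia is neutral. With an overall charge of +2 the mercury centre must be in the +2 oxidation state. Mercury is a group-12 element; Hg(II) is therefore d¹⁰. The d¹⁰ configuration leaves the e_g set evenly filled (or empty) — no strong Jahn–Teller driving force.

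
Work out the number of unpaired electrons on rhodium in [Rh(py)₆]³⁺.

Pyridine is neutral; balancing the +3 overall charge requires Rh(III).
Rhodium is a group-9 element; Rh(III) is therefore d⁶.
The spin state decides the count: a 4d ion has a large Δₒ and is invariably low-spin.
An octahedral low-spin d⁶ ion is t₂g⁶e_g⁰, giving 0 unpaired electrons.

0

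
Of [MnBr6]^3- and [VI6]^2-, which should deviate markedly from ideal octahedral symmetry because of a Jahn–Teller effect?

[MnBr6]^3-: Each bromide is −1; balancing the −3 overall charge requires Mn(III). Manganese is a group-7 element; Mn(III) is therefore d⁴. Bromide is a weak-field ligand for a first-row metal, so the complex is high-spin. The t₂g³e_g¹ (high-spin) configuration has an unevenly filled e_g set; the Jahn–Teller theorem predicts a tetragonal distortion (typically axial elongation) to lift the degeneracy.
[VI6]^2-: Summing ligand charges against the −2 overall charge gives an oxidation state of +4 for vanadium. Group 5 minus oxidation state 4 gives a d¹ configuration. The d¹ configuration leaves the e_g set evenly filled (or empty) — no strong Jahn–Teller driving force.

[MnBr6]^3-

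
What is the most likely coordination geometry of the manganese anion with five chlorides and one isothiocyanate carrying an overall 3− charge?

Ligand charges: each chloride is −1; each isothiocyanate is −1. With an overall charge of −3 the manganese centre must be in the +3 oxidation state.
Group 7 minus oxidation state 3 gives a d⁴ configuration.
With 6 monodentate ligands the coordination number is 6.
Six donors around a single metal centre give an octahedral coordination sphere.

octahedral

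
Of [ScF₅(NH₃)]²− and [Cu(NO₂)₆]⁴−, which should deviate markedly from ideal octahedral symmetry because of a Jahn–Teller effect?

[ScF₅(NH₃)]²−: Ligand charges: each fluoride is −1; ammonia is neutral. With an overall charge of −2 the scandium centre must be in the +3 oxidation state. Sc sits in group 3, so the d-electron count is 3 − 3 = 0. The d⁰ configuration leaves the e_g set evenly filled (or empty) — no strong Jahn–Teller driving force.
[Cu(NO₂)₆]⁴−: Each nitro (N-bound nitrite) is −1; balancing the −4 overall charge requires Cu(II). Cu sits in group 11, so the d-electron count is 11 − 2 = 9. The t₂g⁶e_g³ configuration has an unevenly filled e_g set; the Jahn–Teller theorem predicts a tetragonal distortion (typically axial elongation) to lift the degeneracy.

[Cu(NO₂)₆]⁴−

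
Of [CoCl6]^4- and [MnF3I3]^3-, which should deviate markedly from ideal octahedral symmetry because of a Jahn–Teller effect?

[CoCl6]^4-: Each chloride is −1; balancing the −4 overall charge requires Co(II). Group 9 minus oxidation state 2 gives a d⁷ configuration. Chloride is a weak-field ligand for a first-row metal, so the complex is high-spin. The d⁷ configuration leaves the e_g set evenly filled (or empty) — no strong Jahn–Teller driving force.
[MnF3I3]^3-: Ligand charges: each fluoride is −1; each iodide is −1. With an overall charge of −3 the manganese centre must be in the +3 oxidation state. Manganese is a group-7 element; Mn(III) is therefore d⁴. Fluoride and iodide are weak-field ligands for a first-row metal, so the complex is high-spin. The t₂g³e_g¹ (high-spin) configuration has an unevenly filled e_g set; the Jahn–Teller theorem predicts a tetragonal distortion (typically axial elongation) to lift the degeneracy.

[MnF3I3]^3-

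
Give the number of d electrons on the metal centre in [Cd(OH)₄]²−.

Summing ligand charges against the −2 overall charge gives an oxidation state of +2 for cadmium.
Cd sits in group 12, so the d-electron count is 12 − 2 = 10.

d10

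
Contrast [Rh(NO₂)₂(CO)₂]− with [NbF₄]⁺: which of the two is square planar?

For [Rh(NO₂)₂(CO)₂]−: Summing ligand charges against the −1 overall charge gives an oxidation state of +1 for rhodium. Group 9 minus oxidation state 1 gives a d⁸ configuration. A 4d d⁸ ion has a large crystal-field splitting; square planar leaves the high-energy d_{x²−y²} orbital empty and maximises CFSE. → square planar.
For [NbF₄]⁺: Each fluoride is −1; balancing the +1 overall charge requires Nb(V). Group 5 minus oxidation state 5 gives a d⁰ configuration. A d⁰ ion has no crystal-field stabilisation preference between square planar and tetrahedral, so four ligands adopt the sterically favoured tetrahedral geometry. → tetrahedral.

[Rh(NO₂)₂(CO)₂]−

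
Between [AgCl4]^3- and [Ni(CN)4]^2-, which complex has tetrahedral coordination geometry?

[AgCl4]^3-

For [AgCl4]^3-: Each chloride is −1; balancing the −3 overall charge requires Ag(I). Group 11 minus oxidation state 1 gives a d¹⁰ configuration. A d¹⁰ ion has no crystal-field stabilisation preference between square planar and tetrahedral, so four ligands adopt the sterically favoured tetrahedral geometry. → tetrahedral.
For [Ni(CN)4]^2-: Summing ligand charges against the −2 overall charge gives an oxidation state of +2 for nickel. Ni sits in group 10, so the d-electron count is 10 − 2 = 8. Cyanide is a strong-field ligand (high in the spectrochemical series). A 3d d⁸ ion with strong-field ligands gains enough CFSE to favour square planar over tetrahedral. → square planar.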